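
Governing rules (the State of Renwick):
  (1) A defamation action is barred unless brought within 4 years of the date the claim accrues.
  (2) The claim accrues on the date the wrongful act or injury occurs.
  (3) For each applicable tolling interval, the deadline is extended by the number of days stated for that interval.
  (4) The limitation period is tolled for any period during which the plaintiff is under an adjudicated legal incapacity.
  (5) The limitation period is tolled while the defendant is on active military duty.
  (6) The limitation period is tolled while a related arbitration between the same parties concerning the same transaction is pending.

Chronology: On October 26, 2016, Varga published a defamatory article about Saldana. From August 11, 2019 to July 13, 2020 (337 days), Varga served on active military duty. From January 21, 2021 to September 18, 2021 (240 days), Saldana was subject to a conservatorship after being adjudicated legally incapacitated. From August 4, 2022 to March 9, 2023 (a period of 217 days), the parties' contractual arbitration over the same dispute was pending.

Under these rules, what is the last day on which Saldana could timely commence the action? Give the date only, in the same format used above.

May 26, 2022

The claim accrued on October 26, 2016, the date of the act.
4 years from October 26, 2016 is October 26, 2020.
Because the defendant's active military service ran from August 11, 2019 to July 13, 2020, the deadline is extended by 337 days to September 28, 2021.
The period was tolled for 240 days by the plaintiff's legal incapacity (January 21, 2021 to September 18, 2021), pushing the deadline to May 26, 2022.
By the time the pending related arbitration began on August 4, 2022, the limitation period had already expired on May 26, 2022; that interval cannot revive it.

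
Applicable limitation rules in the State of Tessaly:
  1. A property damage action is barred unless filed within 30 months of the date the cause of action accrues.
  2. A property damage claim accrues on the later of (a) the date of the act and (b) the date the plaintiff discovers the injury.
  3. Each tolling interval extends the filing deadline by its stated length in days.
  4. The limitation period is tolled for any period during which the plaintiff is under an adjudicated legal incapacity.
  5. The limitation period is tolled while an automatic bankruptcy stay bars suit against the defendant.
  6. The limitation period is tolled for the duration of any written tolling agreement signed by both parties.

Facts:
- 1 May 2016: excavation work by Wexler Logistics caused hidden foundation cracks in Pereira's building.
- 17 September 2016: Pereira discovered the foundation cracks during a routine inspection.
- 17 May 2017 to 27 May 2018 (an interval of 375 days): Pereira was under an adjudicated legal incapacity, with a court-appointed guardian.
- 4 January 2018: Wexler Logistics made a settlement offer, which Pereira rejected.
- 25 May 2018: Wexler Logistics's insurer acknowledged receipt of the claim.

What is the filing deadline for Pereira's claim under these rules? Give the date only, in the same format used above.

26 March 2020

The claim accrued on 17 September 2016 — the later of the 1 May 2016 act and the 17 September 2016 discovery.
30 months from 17 September 2016 is 17 March 2019.
Because the plaintiff's legal incapacity ran from 17 May 2017 to 27 May 2018, the deadline is extended by 375 days to 26 March 2020.
None of the other events listed affects the running of the period under the stated rules.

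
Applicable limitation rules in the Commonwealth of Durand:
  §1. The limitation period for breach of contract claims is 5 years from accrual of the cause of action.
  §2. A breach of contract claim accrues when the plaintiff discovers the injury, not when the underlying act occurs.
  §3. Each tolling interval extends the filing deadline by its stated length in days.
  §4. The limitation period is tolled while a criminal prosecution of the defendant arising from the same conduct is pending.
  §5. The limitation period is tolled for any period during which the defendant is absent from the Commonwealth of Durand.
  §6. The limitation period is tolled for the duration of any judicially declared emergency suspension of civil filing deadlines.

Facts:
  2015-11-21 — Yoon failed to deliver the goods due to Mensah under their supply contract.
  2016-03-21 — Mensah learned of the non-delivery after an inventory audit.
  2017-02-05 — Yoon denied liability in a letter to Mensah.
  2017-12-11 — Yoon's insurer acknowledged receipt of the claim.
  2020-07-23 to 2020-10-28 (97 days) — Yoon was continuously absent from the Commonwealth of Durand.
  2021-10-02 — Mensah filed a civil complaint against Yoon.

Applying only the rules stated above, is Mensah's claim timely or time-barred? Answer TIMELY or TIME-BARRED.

Accrual is tied to discovery, so the period began on 2016-03-21 rather than on 2015-11-21 when the act occurred.
5 years from 2016-03-21 is 2021-03-21.
Because the defendant's absence from the jurisdiction ran from 2020-07-23 to 2020-10-28, the deadline is extended by 97 days to 2021-06-26.
The other events in the timeline have no effect on the limitation period under the stated rules.
Filing on 2021-10-02 missed the 2021-06-26 deadline — the action is time-barred.

TIME-BARRED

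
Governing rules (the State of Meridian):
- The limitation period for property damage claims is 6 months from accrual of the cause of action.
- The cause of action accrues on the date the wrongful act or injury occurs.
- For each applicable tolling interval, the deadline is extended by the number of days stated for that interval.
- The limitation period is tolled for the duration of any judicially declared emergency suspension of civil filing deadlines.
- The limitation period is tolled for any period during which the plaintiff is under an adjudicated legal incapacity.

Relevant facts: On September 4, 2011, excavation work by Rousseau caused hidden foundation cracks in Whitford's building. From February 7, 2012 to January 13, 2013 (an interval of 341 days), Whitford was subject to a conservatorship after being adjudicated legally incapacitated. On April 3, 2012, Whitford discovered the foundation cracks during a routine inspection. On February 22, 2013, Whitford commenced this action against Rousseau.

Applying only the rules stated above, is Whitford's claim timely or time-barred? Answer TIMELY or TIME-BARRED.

TIME-BARRED

Because the rule ties accrual to occurrence, the claim accrued on September 4, 2011, not on the April 3, 2012 discovery date.
Adding the 6 months base period to September 4, 2011 gives a deadline of March 4, 2012, before any tolling.
The period was tolled for 341 days by the plaintiff's legal incapacity (February 7, 2012 to January 13, 2013), pushing the deadline to February 8, 2013.
Filing on February 22, 2013 missed the February 8, 2013 deadline — the action is time-barred.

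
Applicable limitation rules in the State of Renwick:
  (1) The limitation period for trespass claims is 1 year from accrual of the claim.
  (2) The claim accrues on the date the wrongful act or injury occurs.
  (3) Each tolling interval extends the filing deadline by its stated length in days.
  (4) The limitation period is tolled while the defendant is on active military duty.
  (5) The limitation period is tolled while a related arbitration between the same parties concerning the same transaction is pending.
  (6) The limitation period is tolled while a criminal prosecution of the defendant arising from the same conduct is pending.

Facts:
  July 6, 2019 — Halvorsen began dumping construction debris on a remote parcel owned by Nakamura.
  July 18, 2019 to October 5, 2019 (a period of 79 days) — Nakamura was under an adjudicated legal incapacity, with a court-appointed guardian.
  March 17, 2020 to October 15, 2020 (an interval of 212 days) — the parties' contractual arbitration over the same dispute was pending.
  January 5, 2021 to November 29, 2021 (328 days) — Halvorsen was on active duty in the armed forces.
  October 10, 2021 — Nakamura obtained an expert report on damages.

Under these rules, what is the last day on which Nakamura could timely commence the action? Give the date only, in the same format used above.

The claim accrued on July 6, 2019, the date of the act.
1 year from July 6, 2019 is July 6, 2020.
The pending related arbitration from March 17, 2020 to October 15, 2020 tolled the period for 212 days, extending the deadline to February 3, 2021.
Because the defendant's active military service ran from January 5, 2021 to November 29, 2021, the deadline is extended by 328 days to December 28, 2021.
Although the plaintiff's incapacity ran from July 18, 2019 to October 5, 2019, the stated rules do not make that a tolling event, so it is disregarded.
Nothing else in the chronology tolls or restarts the period.

December 28, 2021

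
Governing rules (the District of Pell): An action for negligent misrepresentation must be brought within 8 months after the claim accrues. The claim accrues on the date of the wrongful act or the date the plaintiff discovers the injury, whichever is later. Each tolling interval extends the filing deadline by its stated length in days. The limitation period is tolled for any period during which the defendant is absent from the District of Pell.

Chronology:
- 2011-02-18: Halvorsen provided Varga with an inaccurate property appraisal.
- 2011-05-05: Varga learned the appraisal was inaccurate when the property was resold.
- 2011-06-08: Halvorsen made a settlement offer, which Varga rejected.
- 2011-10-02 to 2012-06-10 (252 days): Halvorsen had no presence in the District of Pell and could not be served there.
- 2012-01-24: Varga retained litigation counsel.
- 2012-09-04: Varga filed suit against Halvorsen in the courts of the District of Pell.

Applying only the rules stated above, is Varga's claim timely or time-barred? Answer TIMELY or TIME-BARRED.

TIMELY

The claim accrued on 2011-05-05 — the later of the 2011-02-18 act and the 2011-05-05 discovery.
8 months from 2011-05-05 is 2012-01-05.
The period was tolled for 252 days by the defendant's absence from the jurisdiction (2011-10-02 to 2012-06-10), pushing the deadline to 2012-09-13.
The other events in the timeline have no effect on the limitation period under the stated rules.
Filing on 2012-09-04 beat the 2012-09-13 deadline — the action is timely.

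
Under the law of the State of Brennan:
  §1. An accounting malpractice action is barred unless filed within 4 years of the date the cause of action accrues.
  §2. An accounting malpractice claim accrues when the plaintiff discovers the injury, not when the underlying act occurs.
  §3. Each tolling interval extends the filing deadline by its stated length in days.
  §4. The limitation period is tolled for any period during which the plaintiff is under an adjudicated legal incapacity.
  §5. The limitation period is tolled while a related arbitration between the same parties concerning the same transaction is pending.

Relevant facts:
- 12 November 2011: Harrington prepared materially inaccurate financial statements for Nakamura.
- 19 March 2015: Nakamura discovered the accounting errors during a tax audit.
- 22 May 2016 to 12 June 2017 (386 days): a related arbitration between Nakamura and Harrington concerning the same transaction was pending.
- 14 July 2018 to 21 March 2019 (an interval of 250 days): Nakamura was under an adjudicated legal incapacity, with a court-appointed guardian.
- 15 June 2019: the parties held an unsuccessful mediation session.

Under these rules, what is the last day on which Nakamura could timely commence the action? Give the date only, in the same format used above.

14 December 2020

The claim did not accrue until Nakamura discovered the injury on 19 March 2015; the 12 November 2011 act date does not start the clock under the stated rule.
The untolled deadline — 4 years after 19 March 2015 — is 19 March 2019.
The pending related arbitration from 22 May 2016 to 12 June 2017 tolled the period for 386 days, extending the deadline to 8 April 2020.
The period was tolled for 250 days by the plaintiff's legal incapacity (14 July 2018 to 21 March 2019), pushing the deadline to 14 December 2020.
The other events in the timeline have no effect on the limitation period under the stated rules.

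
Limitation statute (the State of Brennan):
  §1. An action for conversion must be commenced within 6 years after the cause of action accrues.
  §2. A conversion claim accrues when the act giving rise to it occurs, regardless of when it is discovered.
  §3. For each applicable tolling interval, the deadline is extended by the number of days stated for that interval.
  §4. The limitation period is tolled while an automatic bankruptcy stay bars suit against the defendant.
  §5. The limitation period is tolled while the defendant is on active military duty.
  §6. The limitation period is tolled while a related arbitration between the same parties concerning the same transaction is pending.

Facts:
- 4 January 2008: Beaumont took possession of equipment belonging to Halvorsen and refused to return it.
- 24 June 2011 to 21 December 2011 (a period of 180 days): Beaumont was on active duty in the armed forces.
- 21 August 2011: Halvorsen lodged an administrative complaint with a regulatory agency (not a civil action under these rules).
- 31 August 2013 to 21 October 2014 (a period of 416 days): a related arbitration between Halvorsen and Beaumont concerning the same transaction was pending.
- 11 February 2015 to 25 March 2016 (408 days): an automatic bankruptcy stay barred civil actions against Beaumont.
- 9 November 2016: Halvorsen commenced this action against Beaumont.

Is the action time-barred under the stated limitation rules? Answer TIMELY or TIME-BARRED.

The claim accrued on 4 January 2008, when the wrongful act occurred.
Adding the 6 years base period to 4 January 2008 gives a deadline of 4 January 2014, before any tolling.
The period was tolled for 180 days by the defendant's active military service (24 June 2011 to 21 December 2011), pushing the deadline to 3 July 2014.
The pending related arbitration from 31 August 2013 to 21 October 2014 tolled the period for 416 days, extending the deadline to 23 August 2015.
The period was tolled for 408 days by the automatic bankruptcy stay (11 February 2015 to 25 March 2016), pushing the deadline to 4 October 2016.
Nothing else in the chronology tolls or restarts the period.
Filing on 9 November 2016 missed the 4 October 2016 deadline — the action is time-barred.

TIME-BARRED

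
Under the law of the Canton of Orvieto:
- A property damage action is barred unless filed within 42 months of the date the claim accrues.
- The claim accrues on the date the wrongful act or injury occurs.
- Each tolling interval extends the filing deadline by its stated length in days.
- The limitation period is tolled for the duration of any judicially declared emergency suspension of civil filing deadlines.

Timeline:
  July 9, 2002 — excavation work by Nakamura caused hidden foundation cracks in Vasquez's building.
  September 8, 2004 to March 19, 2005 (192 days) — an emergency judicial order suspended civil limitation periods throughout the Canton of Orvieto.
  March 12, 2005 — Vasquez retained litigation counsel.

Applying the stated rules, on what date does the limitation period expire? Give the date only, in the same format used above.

The claim accrued on July 9, 2002, the date of the act.
42 months from July 9, 2002 is January 9, 2006.
The period was tolled for 192 days by the emergency suspension of filing deadlines (September 8, 2004 to March 19, 2005), pushing the deadline to July 20, 2006.
Nothing else in the chronology tolls or restarts the period.

July 20, 2006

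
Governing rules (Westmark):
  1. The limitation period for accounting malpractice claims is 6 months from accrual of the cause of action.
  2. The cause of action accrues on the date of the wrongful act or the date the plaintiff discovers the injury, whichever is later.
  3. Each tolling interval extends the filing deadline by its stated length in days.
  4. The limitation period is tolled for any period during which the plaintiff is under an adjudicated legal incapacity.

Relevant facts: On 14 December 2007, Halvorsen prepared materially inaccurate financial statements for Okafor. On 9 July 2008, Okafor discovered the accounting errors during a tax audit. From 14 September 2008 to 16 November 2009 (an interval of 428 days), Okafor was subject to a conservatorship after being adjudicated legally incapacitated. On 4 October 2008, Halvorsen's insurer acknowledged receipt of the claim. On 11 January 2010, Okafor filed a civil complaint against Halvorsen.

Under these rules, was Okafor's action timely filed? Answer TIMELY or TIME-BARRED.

TIMELY

Taking the later of the act (14 December 2007) and discovery (9 July 2008), the claim accrued on 9 July 2008.
6 months from 9 July 2008 is 9 January 2009.
The period was tolled for 428 days by the plaintiff's legal incapacity (14 September 2008 to 16 November 2009), pushing the deadline to 13 March 2010.
None of the other events listed affects the running of the period under the stated rules.
Okafor filed on 11 January 2010, before the 13 March 2010 deadline, so the action is timely.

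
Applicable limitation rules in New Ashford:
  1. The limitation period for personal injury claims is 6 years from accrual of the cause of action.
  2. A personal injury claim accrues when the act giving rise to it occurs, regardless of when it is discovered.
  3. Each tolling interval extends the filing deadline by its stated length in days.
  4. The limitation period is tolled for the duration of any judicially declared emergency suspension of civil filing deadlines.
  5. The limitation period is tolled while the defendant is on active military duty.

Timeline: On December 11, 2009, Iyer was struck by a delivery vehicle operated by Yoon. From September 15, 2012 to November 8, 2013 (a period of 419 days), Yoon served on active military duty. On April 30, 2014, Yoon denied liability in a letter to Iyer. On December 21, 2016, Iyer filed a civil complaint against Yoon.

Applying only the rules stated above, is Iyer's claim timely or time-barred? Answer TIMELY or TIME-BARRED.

TIMELY

The limitation period began to run on December 11, 2009.
Adding the 6 years base period to December 11, 2009 gives a deadline of December 11, 2015, before any tolling.
The defendant's active military service from September 15, 2012 to November 8, 2013 tolled the period for 419 days, extending the deadline to February 2, 2017.
None of the other events listed affects the running of the period under the stated rules.
Filing on December 21, 2016 beat the February 2, 2017 deadline — the action is timely.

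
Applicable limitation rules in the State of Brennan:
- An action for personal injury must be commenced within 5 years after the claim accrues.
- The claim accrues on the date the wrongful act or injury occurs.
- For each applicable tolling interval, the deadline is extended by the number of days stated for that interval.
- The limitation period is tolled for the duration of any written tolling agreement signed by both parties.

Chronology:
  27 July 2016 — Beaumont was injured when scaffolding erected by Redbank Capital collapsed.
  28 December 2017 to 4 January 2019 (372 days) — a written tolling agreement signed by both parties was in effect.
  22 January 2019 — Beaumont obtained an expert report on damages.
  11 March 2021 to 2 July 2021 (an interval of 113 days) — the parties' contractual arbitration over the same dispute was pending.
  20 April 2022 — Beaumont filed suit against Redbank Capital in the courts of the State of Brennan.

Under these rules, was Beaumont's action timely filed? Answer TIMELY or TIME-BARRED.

The claim accrued on 27 July 2016, the date of the act.
5 years from 27 July 2016 is 27 July 2021.
The period was tolled for 372 days by the written tolling agreement (28 December 2017 to 4 January 2019), pushing the deadline to 3 August 2022.
No stated provision tolls the period for a pending arbitration, so the interval from 11 March 2021 to 2 July 2021 has no effect on the deadline.
None of the other events listed affects the running of the period under the stated rules.
The 20 April 2022 filing precedes the 3 August 2022 deadline; the claim is timely.

TIMELY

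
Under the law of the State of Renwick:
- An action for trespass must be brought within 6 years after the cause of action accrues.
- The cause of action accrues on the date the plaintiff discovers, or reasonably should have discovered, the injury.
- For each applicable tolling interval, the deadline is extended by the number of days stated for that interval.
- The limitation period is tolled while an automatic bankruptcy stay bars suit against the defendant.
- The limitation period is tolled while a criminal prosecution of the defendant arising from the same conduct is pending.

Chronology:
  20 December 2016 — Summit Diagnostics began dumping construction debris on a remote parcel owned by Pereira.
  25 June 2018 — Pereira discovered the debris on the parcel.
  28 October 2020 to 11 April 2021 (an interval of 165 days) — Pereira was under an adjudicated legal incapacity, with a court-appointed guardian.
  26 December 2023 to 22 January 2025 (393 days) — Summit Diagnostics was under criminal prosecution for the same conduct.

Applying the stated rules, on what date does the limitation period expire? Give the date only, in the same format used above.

23 July 2025

Accrual is tied to discovery, so the period began on 25 June 2018 rather than on 20 December 2016 when the act occurred.
6 years from 25 June 2018 is 25 June 2024.
Because the pending criminal prosecution ran from 26 December 2023 to 22 January 2025, the deadline is extended by 393 days to 23 July 2025.
The plaintiff's legal incapacity from 28 October 2020 to 11 April 2021 does not toll the period, because no stated rule makes the plaintiff's incapacity a tolling event.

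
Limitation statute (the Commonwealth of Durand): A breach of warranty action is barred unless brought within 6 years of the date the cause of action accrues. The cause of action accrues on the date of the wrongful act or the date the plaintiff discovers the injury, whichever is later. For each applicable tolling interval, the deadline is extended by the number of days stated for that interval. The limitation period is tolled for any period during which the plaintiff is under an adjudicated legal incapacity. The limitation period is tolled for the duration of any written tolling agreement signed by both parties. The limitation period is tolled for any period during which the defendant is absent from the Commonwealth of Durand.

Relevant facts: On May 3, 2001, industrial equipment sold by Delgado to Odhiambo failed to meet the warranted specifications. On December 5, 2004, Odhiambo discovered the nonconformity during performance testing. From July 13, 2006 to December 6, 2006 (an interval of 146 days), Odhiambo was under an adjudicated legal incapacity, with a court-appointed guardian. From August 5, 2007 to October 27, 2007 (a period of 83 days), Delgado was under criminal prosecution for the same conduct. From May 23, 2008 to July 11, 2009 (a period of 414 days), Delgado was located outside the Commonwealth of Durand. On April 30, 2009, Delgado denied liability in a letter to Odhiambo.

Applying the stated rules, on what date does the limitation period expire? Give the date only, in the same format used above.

Taking the later of the act (May 3, 2001) and discovery (December 5, 2004), the claim accrued on December 5, 2004.
6 years from December 5, 2004 is December 5, 2010.
Because the plaintiff's legal incapacity ran from July 13, 2006 to December 6, 2006, the deadline is extended by 146 days to April 30, 2011.
The defendant's absence from the jurisdiction from May 23, 2008 to July 11, 2009 tolled the period for 414 days, extending the deadline to June 17, 2012.
The pending criminal prosecution from August 5, 2007 to October 27, 2007 does not toll the period, because no stated rule makes a criminal prosecution a tolling event.
None of the other events listed affects the running of the period under the stated rules.

June 17, 2012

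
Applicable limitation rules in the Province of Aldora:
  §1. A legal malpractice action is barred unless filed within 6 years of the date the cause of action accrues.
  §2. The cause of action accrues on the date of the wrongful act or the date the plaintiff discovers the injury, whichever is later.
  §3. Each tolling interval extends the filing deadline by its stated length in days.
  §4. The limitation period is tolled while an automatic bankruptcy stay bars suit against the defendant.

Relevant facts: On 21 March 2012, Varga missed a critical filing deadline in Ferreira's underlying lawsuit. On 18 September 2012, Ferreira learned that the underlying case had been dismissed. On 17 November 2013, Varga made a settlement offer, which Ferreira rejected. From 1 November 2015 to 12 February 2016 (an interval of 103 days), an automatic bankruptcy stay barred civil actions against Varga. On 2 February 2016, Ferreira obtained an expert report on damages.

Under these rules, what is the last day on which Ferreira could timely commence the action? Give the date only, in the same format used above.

30 December 2018

Taking the later of the act (21 March 2012) and discovery (18 September 2012), the claim accrued on 18 September 2012.
The untolled deadline — 6 years after 18 September 2012 — is 18 September 2018.
The automatic bankruptcy stay from 1 November 2015 to 12 February 2016 tolled the period for 103 days, extending the deadline to 30 December 2018.
None of the other events listed affects the running of the period under the stated rules.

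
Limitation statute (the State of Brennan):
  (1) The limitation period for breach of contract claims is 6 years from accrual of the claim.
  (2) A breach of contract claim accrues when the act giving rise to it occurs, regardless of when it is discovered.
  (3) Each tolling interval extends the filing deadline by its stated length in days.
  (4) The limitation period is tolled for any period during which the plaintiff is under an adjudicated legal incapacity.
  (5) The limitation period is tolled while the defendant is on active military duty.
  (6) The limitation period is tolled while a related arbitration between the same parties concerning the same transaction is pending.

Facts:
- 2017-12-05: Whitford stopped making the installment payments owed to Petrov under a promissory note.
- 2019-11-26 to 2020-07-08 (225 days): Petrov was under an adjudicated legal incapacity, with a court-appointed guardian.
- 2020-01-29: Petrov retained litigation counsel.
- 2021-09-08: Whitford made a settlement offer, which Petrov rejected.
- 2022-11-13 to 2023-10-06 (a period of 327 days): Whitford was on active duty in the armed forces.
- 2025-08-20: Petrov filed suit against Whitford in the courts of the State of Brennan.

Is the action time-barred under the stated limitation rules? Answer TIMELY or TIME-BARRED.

TIME-BARRED

The limitation period began to run on 2017-12-05.
6 years from 2017-12-05 is 2023-12-05.
Because the plaintiff's legal incapacity ran from 2019-11-26 to 2020-07-08, the deadline is extended by 225 days to 2024-07-17.
The defendant's active military service from 2022-11-13 to 2023-10-06 tolled the period for 327 days, extending the deadline to 2025-06-09.
Nothing else in the chronology tolls or restarts the period.
Filing on 2025-08-20 missed the 2025-06-09 deadline — the action is time-barred.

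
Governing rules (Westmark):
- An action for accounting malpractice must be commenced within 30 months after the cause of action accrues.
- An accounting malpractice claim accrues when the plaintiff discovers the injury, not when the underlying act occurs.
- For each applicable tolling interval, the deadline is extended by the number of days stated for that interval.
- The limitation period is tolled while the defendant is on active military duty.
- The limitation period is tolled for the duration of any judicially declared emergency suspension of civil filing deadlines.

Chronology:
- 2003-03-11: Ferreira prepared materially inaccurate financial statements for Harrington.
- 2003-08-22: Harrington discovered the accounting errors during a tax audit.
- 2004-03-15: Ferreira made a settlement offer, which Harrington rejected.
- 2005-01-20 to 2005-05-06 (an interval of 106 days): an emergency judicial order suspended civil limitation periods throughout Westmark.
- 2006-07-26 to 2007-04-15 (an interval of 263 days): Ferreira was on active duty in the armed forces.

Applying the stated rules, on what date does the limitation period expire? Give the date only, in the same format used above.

2006-06-08

Accrual is tied to discovery, so the period began on 2003-08-22 rather than on 2003-03-11 when the act occurred.
Adding the 30 months base period to 2003-08-22 gives a deadline of 2006-02-22, before any tolling.
Because the emergency suspension of filing deadlines ran from 2005-01-20 to 2005-05-06, the deadline is extended by 106 days to 2006-06-08.
By the time the defendant's active military service began on 2006-07-26, the limitation period had already expired on 2006-06-08; that interval cannot revive it.
Nothing else in the chronology tolls or restarts the period.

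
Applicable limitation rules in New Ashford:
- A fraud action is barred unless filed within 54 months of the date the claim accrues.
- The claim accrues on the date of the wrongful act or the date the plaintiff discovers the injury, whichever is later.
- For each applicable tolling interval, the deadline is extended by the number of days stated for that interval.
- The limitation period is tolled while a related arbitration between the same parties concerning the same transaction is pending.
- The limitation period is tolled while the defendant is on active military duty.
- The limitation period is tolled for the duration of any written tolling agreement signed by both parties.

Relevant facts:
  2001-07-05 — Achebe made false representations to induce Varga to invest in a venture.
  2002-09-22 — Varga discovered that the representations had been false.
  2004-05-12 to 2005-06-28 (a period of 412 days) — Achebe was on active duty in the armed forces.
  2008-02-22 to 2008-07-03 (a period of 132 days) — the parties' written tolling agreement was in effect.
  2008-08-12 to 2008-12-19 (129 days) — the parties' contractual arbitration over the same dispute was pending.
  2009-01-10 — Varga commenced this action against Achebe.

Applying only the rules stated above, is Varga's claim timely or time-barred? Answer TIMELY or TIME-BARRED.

The claim accrued on 2002-09-22 — the later of the 2001-07-05 act and the 2002-09-22 discovery.
Adding the 54 months base period to 2002-09-22 gives a deadline of 2007-03-22, before any tolling.
The period was tolled for 412 days by the defendant's active military service (2004-05-12 to 2005-06-28), pushing the deadline to 2008-05-07.
The period was tolled for 132 days by the written tolling agreement (2008-02-22 to 2008-07-03), pushing the deadline to 2008-09-16.
The period was tolled for 129 days by the pending related arbitration (2008-08-12 to 2008-12-19), pushing the deadline to 2009-01-23.
Filing on 2009-01-10 beat the 2009-01-23 deadline — the action is timely.

TIMELY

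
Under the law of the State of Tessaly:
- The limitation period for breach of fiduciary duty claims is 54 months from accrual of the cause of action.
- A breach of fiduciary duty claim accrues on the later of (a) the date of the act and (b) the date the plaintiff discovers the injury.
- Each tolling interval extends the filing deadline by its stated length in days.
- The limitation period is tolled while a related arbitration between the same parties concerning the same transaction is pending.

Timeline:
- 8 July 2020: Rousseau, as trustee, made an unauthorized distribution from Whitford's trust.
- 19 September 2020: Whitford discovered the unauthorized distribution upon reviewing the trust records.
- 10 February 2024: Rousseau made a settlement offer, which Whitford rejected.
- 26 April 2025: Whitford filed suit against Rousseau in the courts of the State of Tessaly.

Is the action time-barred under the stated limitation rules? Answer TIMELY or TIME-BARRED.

Because discovery on 19 September 2020 post-dates the 8 July 2020 act, accrual under the later-of rule falls on 19 September 2020.
The untolled deadline — 54 months after 19 September 2020 — is 19 March 2025.
None of the other events listed affects the running of the period under the stated rules.
Whitford filed on 26 April 2025, after the 19 March 2025 deadline, so the action is time-barred.

TIME-BARRED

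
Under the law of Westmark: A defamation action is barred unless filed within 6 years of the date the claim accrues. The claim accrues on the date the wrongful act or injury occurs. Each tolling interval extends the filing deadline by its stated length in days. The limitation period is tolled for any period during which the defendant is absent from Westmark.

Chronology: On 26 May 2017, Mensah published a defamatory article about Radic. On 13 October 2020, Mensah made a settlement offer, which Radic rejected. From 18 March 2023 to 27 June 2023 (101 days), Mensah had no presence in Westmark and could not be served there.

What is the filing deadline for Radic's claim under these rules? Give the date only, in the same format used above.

4 September 2023

The claim accrued on 26 May 2017, when the wrongful act occurred.
The untolled deadline — 6 years after 26 May 2017 — is 26 May 2023.
Because the defendant's absence from the jurisdiction ran from 18 March 2023 to 27 June 2023, the deadline is extended by 101 days to 4 September 2023.
The other events in the timeline have no effect on the limitation period under the stated rules.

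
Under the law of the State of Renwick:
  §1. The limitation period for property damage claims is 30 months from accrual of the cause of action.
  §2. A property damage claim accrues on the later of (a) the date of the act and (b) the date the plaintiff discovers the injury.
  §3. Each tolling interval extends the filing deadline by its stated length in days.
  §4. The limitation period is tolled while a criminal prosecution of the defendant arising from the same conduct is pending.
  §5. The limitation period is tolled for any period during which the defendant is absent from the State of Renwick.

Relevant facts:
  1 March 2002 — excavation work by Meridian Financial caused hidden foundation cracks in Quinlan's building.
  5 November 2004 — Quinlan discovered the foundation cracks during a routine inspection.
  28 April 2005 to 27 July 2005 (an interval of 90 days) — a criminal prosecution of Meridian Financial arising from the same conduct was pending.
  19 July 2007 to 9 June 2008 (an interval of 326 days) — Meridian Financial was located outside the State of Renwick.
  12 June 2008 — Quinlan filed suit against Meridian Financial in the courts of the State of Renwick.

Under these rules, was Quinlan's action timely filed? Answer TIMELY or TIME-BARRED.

TIMELY

The claim accrued on 5 November 2004 — the later of the 1 March 2002 act and the 5 November 2004 discovery.
30 months from 5 November 2004 is 5 May 2007.
Because the pending criminal prosecution ran from 28 April 2005 to 27 July 2005, the deadline is extended by 90 days to 3 August 2007.
The defendant's absence from the jurisdiction from 19 July 2007 to 9 June 2008 tolled the period for 326 days, extending the deadline to 24 June 2008.
The 12 June 2008 filing precedes the 24 June 2008 deadline; the claim is timely.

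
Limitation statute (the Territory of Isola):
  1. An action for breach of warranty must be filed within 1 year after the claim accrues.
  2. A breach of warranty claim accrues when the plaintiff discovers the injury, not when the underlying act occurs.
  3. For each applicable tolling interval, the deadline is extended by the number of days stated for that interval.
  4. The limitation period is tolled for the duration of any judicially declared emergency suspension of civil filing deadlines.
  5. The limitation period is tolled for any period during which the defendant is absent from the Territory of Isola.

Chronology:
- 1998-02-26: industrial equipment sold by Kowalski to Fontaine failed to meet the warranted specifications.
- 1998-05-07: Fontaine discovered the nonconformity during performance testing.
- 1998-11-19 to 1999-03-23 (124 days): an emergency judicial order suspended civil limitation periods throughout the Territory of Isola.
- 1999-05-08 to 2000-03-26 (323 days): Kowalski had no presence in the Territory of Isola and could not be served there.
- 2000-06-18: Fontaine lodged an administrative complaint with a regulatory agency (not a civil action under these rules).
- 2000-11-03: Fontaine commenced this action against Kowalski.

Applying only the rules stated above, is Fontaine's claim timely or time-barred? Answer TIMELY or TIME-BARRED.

Accrual is tied to discovery, so the period began on 1998-05-07 rather than on 1998-02-26 when the act occurred.
Adding the 1 year base period to 1998-05-07 gives a deadline of 1999-05-07, before any tolling.
The emergency suspension of filing deadlines from 1998-11-19 to 1999-03-23 tolled the period for 124 days, extending the deadline to 1999-09-08.
Because the defendant's absence from the jurisdiction ran from 1999-05-08 to 2000-03-26, the deadline is extended by 323 days to 2000-07-27.
Nothing else in the chronology tolls or restarts the period.
Filing on 2000-11-03 missed the 2000-07-27 deadline — the action is time-barred.

TIME-BARRED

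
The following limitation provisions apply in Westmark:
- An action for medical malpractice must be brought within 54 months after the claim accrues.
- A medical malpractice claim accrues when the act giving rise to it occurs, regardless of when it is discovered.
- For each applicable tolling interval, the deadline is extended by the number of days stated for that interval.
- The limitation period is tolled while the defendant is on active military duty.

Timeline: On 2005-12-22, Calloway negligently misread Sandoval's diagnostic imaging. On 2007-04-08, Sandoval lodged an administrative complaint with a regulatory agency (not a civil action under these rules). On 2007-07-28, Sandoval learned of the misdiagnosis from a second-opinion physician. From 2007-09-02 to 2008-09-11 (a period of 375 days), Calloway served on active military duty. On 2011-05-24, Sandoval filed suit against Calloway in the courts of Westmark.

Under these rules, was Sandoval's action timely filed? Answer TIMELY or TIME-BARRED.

Accrual is governed by the date of the act, so the period began to run on 2005-12-22; the later discovery on 2007-07-28 is irrelevant under the stated rule.
54 months from 2005-12-22 is 2010-06-22.
Because the defendant's active military service ran from 2007-09-02 to 2008-09-11, the deadline is extended by 375 days to 2011-07-02.
None of the other events listed affects the running of the period under the stated rules.
Filing on 2011-05-24 beat the 2011-07-02 deadline — the action is timely.

TIMELY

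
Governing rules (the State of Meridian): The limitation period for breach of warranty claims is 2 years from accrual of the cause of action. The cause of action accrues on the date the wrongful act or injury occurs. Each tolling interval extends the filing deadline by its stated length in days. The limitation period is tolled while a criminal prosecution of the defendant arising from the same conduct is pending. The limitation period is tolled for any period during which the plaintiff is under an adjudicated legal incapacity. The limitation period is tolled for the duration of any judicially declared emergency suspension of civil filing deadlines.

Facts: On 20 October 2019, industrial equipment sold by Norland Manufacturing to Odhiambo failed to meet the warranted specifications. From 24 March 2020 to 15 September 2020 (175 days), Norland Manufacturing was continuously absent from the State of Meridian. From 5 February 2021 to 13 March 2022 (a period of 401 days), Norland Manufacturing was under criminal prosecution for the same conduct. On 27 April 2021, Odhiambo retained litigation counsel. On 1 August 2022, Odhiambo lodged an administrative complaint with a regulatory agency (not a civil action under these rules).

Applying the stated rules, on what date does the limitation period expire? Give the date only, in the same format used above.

The limitation period began to run on 20 October 2019.
2 years from 20 October 2019 is 20 October 2021.
The period was tolled for 401 days by the pending criminal prosecution (5 February 2021 to 13 March 2022), pushing the deadline to 25 November 2022.
Although the defendant's absence ran from 24 March 2020 to 15 September 2020, the stated rules do not make that a tolling event, so it is disregarded.
None of the other events listed affects the running of the period under the stated rules.

25 November 2022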